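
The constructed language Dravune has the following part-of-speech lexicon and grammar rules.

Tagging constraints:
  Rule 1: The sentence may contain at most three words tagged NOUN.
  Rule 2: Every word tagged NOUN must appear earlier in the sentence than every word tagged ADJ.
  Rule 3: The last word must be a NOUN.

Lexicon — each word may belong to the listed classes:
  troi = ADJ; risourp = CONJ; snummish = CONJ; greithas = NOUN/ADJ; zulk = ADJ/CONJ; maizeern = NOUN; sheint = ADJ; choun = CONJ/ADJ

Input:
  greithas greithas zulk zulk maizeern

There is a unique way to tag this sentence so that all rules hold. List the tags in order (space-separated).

Candidates per position — 1:greithas {NOUN,ADJ}; 2:greithas {NOUN,ADJ}; 3:zulk {ADJ,CONJ}; 4:zulk {ADJ,CONJ}; 5:maizeern {NOUN}.
If word 1 were ADJ, no tagging could satisfy rule 2; so word 1 is NOUN.
If word 2 were ADJ, no tagging could satisfy rule 2; so word 2 is NOUN.
If word 3 were ADJ, no tagging could satisfy rule 2; so word 3 is CONJ.
If word 4 were ADJ, no tagging could satisfy rule 2; so word 4 is CONJ.
The unique satisfying tagging is: NOUN NOUN CONJ CONJ NOUN.
Check: rule 1 ✓; rule 2 ✓; rule 3 ✓.

NOUN NOUN CONJ CONJ NOUN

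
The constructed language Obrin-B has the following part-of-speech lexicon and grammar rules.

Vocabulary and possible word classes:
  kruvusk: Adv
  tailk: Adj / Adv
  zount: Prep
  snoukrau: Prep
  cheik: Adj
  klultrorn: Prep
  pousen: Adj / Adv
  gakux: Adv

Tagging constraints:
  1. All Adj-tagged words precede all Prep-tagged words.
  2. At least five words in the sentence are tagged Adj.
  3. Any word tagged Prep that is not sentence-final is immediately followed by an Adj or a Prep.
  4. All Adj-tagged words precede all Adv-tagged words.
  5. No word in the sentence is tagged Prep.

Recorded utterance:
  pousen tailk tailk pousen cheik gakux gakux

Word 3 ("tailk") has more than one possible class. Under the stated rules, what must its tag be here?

Candidates per position — 1:pousen {Adj,Adv}; 2:tailk {Adj,Adv}; 3:tailk {Adj,Adv}; 4:pousen {Adj,Adv}; 5:cheik {Adj}; 6:gakux {Adv}; 7:gakux {Adv}.
Word 1 cannot be Adv — rule 2 would then fail for every completion. It is Adj.
Word 2 cannot be Adv — rule 2 would then fail for every completion. It is Adj.
Word 3 cannot be Adv — rule 2 would then fail for every completion. It is Adj.
Word 4 cannot be Adv — rule 2 would then fail for every completion. It is Adj.
The unique satisfying tagging is: Adj Adj Adj Adj Adj Adv Adv.
Verifying each rule — rule 1 satisfied; rule 2 satisfied; rule 3 satisfied; rule 4 satisfied; rule 5 satisfied.

Adj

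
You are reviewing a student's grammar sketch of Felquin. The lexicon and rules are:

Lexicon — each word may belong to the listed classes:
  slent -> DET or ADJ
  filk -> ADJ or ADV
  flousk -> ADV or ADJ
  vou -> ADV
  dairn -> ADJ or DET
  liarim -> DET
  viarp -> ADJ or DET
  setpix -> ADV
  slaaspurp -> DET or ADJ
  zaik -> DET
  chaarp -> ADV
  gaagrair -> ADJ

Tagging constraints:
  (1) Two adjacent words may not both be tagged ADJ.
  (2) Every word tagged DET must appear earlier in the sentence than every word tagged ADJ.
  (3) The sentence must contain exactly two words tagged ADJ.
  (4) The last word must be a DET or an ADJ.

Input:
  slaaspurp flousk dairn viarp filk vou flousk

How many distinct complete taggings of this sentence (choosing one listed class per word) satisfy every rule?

2

Candidates per position — 1:slaaspurp {DET,ADJ}; 2:flousk {ADV,ADJ}; 3:dairn {ADJ,DET}; 4:viarp {ADJ,DET}; 5:filk {ADJ,ADV}; 6:vou {ADV}; 7:flousk {ADV,ADJ}.
There are 64 candidate sequences in total.
The sequences that satisfy every rule: DET ADV DET ADJ ADV ADV ADJ; DET ADV DET DET ADJ ADV ADJ.
Count = 2.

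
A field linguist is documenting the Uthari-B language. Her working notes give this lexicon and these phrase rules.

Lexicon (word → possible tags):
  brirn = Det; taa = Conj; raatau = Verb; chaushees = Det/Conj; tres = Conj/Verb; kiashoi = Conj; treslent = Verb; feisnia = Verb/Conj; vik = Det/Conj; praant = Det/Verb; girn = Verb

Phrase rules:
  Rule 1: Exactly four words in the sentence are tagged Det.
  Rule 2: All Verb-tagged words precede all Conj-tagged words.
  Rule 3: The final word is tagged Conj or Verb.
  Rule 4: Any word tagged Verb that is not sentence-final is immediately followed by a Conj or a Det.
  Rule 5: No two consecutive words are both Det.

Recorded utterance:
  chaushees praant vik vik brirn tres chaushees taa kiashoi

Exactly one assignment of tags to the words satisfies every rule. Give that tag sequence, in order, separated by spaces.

Candidates per position — 1:chaushees {Det,Conj}; 2:praant {Det,Verb}; 3:vik {Det,Conj}; 4:vik {Det,Conj}; 5:brirn {Det}; 6:tres {Conj,Verb}; 7:chaushees {Det,Conj}; 8:taa {Conj}; 9:kiashoi {Conj}.
At position 4, choosing Det makes rule 5 impossible to satisfy; hence Conj.
At position 6, choosing Verb makes rule 2 impossible to satisfy; hence Conj.
The remaining ambiguous positions (1, 2, 3, 7) are resolved jointly — only one combination satisfies every rule.
So the tagging must be: Det Verb Det Conj Det Conj Det Conj Conj.
Check: rule 1 ✓; rule 2 ✓; rule 3 ✓; rule 4 ✓; rule 5 ✓.

Det Verb Det Conj Det Conj Det Conj Conj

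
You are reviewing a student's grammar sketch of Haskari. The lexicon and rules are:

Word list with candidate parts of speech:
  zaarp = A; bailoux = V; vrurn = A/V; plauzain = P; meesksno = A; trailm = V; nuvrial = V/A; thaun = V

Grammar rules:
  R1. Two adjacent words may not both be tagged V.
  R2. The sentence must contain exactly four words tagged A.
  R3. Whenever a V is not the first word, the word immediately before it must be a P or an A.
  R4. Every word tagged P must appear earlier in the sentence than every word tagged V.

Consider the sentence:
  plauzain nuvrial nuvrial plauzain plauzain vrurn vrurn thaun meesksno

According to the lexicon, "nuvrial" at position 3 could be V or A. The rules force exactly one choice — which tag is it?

A

Candidates per position — 1:plauzain {P}; 2:nuvrial {V,A}; 3:nuvrial {V,A}; 4:plauzain {P}; 5:plauzain {P}; 6:vrurn {A,V}; 7:vrurn {A,V}; 8:thaun {V}; 9:meesksno {A}.
Word 2 cannot be V — rule 4 would then fail for every completion. It is A.
Word 3 cannot be V — rule 4 would then fail for every completion. It is A.
Word 7 cannot be V — rule 1 would then fail for every completion. It is A.
Word 6 cannot be A — rule 2 would then fail for every completion. It is V.
That leaves exactly one tagging: P A A P P V A V A.
Checking: rule 1 satisfied; rule 2 satisfied; rule 3 satisfied; rule 4 satisfied.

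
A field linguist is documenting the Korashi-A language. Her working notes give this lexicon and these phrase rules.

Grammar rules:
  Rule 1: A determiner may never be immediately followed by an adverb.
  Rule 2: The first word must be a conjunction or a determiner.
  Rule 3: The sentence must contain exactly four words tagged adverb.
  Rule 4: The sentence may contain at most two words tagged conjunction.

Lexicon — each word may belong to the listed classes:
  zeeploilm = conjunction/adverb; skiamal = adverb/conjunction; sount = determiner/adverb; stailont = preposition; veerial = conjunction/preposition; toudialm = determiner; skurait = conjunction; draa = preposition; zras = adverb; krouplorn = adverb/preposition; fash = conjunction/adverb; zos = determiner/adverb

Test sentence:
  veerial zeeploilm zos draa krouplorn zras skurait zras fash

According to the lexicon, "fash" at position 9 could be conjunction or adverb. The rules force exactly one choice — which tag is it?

adverb

Candidates per position — 1:veerial {conjunction,preposition}; 2:zeeploilm {conjunction,adverb}; 3:zos {determiner,adverb}; 4:draa {preposition}; 5:krouplorn {adverb,preposition}; 6:zras {adverb}; 7:skurait {conjunction}; 8:zras {adverb}; 9:fash {conjunction,adverb}.
If word 1 were preposition, no tagging could satisfy rule 2; so word 1 is conjunction.
If word 2 were conjunction, no tagging could satisfy rule 4; so word 2 is adverb.
If word 9 were conjunction, no tagging could satisfy rule 4; so word 9 is adverb.
If word 3 were adverb, no tagging could satisfy rule 3; so word 3 is determiner.
If word 5 were adverb, no tagging could satisfy rule 3; so word 5 is preposition.
The only consistent sequence is: conjunction adverb determiner preposition preposition adverb conjunction adverb adverb.
Rule-by-rule: rule 1 satisfied; rule 2 satisfied; rule 3 satisfied; rule 4 satisfied.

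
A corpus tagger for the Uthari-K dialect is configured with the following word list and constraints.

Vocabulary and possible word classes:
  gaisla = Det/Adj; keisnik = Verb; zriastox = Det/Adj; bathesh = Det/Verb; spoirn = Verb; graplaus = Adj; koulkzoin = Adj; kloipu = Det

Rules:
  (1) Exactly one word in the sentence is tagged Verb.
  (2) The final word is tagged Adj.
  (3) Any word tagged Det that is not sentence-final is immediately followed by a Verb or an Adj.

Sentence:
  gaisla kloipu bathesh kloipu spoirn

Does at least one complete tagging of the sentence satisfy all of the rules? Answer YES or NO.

Candidates per position — 1:gaisla {Det,Adj}; 2:kloipu {Det}; 3:bathesh {Det,Verb}; 4:kloipu {Det}; 5:spoirn {Verb}.
Rule 2 cannot be satisfied by any choice of tags from the lexicon.
So there is no consistent tagging.

NO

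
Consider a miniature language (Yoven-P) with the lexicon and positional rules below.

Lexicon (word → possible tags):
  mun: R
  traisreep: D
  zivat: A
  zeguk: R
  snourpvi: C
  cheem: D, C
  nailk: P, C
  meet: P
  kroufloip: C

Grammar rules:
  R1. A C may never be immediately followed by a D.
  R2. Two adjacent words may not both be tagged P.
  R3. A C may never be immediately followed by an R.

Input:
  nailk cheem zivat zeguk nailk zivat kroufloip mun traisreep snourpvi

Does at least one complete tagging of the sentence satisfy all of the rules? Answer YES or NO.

NO

Candidates per position — 1:nailk {P,C}; 2:cheem {D,C}; 3:zivat {A}; 4:zeguk {R}; 5:nailk {P,C}; 6:zivat {A}; 7:kroufloip {C}; 8:mun {R}; 9:traisreep {D}; 10:snourpvi {C}.
Rule 3 cannot be satisfied by any choice of tags from the lexicon.
So there is no consistent tagging.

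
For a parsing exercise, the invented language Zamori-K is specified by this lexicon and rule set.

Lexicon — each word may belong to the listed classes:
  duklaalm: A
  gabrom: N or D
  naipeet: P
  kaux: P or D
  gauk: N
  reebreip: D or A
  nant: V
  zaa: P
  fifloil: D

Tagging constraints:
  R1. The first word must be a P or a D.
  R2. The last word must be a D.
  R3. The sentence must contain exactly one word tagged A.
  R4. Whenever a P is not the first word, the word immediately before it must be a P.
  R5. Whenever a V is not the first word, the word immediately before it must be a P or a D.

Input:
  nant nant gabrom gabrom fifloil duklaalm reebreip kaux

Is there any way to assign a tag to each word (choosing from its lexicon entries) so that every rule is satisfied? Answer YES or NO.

Candidates per position — 1:nant {V}; 2:nant {V}; 3:gabrom {N,D}; 4:gabrom {N,D}; 5:fifloil {D}; 6:duklaalm {A}; 7:reebreip {D,A}; 8:kaux {P,D}.
Rule 1 cannot be satisfied by any choice of tags from the lexicon.
So there is no consistent tagging.

NO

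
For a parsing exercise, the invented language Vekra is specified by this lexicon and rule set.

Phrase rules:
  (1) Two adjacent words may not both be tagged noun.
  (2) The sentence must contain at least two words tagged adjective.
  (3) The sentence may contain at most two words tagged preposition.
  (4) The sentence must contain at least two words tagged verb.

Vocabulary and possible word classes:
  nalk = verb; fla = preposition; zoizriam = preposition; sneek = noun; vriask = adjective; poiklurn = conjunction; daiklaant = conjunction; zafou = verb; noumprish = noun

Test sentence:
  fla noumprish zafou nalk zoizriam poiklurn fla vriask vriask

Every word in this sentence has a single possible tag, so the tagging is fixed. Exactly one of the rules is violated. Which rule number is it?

Fixed tagging: preposition noun verb verb preposition conjunction preposition adjective adjective.
Applying the rules: R1 ✓, R2 ✓, R3 ✗, R4 ✓.
Only rule 3 fails.

3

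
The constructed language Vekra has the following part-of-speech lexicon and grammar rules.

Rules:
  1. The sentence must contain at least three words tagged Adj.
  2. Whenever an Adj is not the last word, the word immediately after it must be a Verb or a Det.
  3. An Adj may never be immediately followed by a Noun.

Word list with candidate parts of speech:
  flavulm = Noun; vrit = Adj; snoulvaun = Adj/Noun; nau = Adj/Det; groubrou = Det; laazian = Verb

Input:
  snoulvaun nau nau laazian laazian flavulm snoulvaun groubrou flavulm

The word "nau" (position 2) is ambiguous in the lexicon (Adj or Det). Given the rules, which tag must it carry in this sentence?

Det

Candidates per position — 1:snoulvaun {Adj,Noun}; 2:nau {Adj,Det}; 3:nau {Adj,Det}; 4:laazian {Verb}; 5:laazian {Verb}; 6:flavulm {Noun}; 7:snoulvaun {Adj,Noun}; 8:groubrou {Det}; 9:flavulm {Noun}.
Position 2: the remaining choice is settled jointly with positions 1, 3, 7 — only Det at position 2 is part of a tagging that satisfies every rule.
That leaves exactly one tagging: Adj Det Adj Verb Verb Noun Adj Det Noun.
Checking: rule 1 ✓; rule 2 ✓; rule 3 ✓.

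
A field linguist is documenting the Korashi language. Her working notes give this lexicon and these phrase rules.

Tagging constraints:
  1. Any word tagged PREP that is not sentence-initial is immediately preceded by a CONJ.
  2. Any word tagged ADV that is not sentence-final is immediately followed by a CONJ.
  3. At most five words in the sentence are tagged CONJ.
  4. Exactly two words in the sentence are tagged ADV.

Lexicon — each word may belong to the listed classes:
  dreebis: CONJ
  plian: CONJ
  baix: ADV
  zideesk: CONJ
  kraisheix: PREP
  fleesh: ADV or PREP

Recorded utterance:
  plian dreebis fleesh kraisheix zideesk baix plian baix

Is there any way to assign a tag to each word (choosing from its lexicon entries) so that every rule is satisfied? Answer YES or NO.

NO

Candidates per position — 1:plian {CONJ}; 2:dreebis {CONJ}; 3:fleesh {ADV,PREP}; 4:kraisheix {PREP}; 5:zideesk {CONJ}; 6:baix {ADV}; 7:plian {CONJ}; 8:baix {ADV}.
Rule 1 cannot be satisfied by any choice of tags from the lexicon.
So there is no consistent tagging.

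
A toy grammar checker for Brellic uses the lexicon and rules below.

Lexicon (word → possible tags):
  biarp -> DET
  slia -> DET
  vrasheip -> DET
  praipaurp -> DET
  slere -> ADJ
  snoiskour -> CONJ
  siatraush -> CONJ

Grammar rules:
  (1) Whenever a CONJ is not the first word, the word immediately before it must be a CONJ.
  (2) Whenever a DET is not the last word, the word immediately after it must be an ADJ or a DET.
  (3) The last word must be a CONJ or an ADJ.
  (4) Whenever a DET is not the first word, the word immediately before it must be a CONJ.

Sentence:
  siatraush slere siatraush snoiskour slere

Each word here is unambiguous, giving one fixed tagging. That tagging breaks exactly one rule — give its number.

Fixed tagging: CONJ ADJ CONJ CONJ ADJ.
Rule check: R1 fails, R2 ok, R3 ok, R4 ok.
Only rule 1 fails.

1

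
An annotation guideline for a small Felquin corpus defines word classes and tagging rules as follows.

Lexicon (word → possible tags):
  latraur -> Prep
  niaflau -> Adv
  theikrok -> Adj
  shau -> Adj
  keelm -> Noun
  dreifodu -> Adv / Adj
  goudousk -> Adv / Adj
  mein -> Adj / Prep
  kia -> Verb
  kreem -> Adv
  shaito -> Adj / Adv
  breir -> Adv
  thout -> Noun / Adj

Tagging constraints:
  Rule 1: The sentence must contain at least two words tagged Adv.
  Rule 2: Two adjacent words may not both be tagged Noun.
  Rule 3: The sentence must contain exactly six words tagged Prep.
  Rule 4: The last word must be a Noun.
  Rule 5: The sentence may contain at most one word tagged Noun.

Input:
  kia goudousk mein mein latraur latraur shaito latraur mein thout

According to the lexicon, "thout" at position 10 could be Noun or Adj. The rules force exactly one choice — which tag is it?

Noun

Candidates per position — 1:kia {Verb}; 2:goudousk {Adv,Adj}; 3:mein {Adj,Prep}; 4:mein {Adj,Prep}; 5:latraur {Prep}; 6:latraur {Prep}; 7:shaito {Adj,Adv}; 8:latraur {Prep}; 9:mein {Adj,Prep}; 10:thout {Noun,Adj}.
Position 2: tagging it Adj would leave rule 1 unsatisfiable, so it must be Adv.
Position 3: tagging it Adj would leave rule 3 unsatisfiable, so it must be Prep.
Position 4: tagging it Adj would leave rule 3 unsatisfiable, so it must be Prep.
Position 7: tagging it Adj would leave rule 1 unsatisfiable, so it must be Adv.
Position 9: tagging it Adj would leave rule 3 unsatisfiable, so it must be Prep.
Position 10: tagging it Adj would leave rule 4 unsatisfiable, so it must be Noun.
So the tagging must be: Verb Adv Prep Prep Prep Prep Adv Prep Prep Noun.
Verifying each rule — rule 1 holds; rule 2 holds; rule 3 holds; rule 4 holds; rule 5 holds.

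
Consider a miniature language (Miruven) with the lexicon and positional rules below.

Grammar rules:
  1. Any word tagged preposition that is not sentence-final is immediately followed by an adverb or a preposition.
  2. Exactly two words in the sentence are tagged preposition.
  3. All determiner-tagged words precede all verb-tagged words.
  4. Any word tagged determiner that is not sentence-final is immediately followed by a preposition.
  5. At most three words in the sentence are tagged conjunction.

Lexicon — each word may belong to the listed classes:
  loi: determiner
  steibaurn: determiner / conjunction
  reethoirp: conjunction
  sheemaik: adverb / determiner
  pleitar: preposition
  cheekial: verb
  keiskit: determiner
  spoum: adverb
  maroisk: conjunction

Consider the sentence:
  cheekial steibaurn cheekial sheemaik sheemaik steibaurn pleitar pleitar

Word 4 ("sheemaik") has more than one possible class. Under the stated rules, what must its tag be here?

adverb

Candidates per position — 1:cheekial {verb}; 2:steibaurn {determiner,conjunction}; 3:cheekial {verb}; 4:sheemaik {adverb,determiner}; 5:sheemaik {adverb,determiner}; 6:steibaurn {determiner,conjunction}; 7:pleitar {preposition}; 8:pleitar {preposition}.
Position 2: determiner is ruled out by rule 3; that leaves conjunction.
Position 4: determiner is ruled out by rule 3; that leaves adverb.
Position 5: determiner is ruled out by rule 3; that leaves adverb.
Position 6: determiner is ruled out by rule 3; that leaves conjunction.
The unique satisfying tagging is: verb conjunction verb adverb adverb conjunction preposition preposition.
Check: rule 1 ✓; rule 2 ✓; rule 3 ✓; rule 4 ✓; rule 5 ✓.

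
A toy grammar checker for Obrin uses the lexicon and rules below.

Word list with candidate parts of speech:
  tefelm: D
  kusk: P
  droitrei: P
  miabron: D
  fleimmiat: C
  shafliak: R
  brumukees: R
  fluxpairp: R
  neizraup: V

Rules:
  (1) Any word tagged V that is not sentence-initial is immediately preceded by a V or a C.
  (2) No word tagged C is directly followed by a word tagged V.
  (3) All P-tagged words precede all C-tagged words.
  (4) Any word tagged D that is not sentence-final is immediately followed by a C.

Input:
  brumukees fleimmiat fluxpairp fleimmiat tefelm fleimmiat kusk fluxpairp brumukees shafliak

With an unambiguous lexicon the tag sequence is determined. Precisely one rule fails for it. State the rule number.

Fixed tagging: R C R C D C P R R R.
Applying the rules: R1 ok, R2 ok, R3 fails, R4 ok.
Only rule 3 fails.

3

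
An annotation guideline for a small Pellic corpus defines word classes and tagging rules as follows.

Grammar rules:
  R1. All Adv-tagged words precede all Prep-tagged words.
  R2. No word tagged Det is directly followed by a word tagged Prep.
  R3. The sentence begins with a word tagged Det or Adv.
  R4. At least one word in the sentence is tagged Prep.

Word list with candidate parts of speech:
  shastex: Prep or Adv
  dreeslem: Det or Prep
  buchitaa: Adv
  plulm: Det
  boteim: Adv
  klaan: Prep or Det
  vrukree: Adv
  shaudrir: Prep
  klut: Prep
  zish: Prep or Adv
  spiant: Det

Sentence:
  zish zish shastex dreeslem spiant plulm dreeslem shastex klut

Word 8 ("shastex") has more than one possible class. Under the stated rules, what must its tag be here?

Candidates per position — 1:zish {Prep,Adv}; 2:zish {Prep,Adv}; 3:shastex {Prep,Adv}; 4:dreeslem {Det,Prep}; 5:spiant {Det}; 6:plulm {Det}; 7:dreeslem {Det,Prep}; 8:shastex {Prep,Adv}; 9:klut {Prep}.
Position 1: tagging it Prep would leave rule 3 unsatisfiable, so it must be Adv.
Position 7: tagging it Prep would leave rule 2 unsatisfiable, so it must be Det.
Position 8: tagging it Prep would leave rule 2 unsatisfiable, so it must be Adv.
Position 2: tagging it Prep would leave rule 1 unsatisfiable, so it must be Adv.
Position 3: tagging it Prep would leave rule 1 unsatisfiable, so it must be Adv.
Position 4: tagging it Prep would leave rule 1 unsatisfiable, so it must be Det.
That leaves exactly one tagging: Adv Adv Adv Det Det Det Det Adv Prep.
Rule-by-rule: rule 1 ok; rule 2 ok; rule 3 ok; rule 4 ok.

Adv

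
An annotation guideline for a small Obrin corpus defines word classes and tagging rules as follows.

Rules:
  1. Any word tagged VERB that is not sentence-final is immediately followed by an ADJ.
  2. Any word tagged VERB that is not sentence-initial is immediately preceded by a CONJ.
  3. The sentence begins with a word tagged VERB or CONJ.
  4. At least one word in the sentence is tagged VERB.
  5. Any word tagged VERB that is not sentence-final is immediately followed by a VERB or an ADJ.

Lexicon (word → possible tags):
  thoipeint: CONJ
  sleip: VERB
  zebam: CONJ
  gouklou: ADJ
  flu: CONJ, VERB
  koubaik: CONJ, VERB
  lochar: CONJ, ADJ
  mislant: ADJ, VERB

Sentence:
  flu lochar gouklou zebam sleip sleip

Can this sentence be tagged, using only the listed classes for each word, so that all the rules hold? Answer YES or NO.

NO

Candidates per position — 1:flu {CONJ,VERB}; 2:lochar {CONJ,ADJ}; 3:gouklou {ADJ}; 4:zebam {CONJ}; 5:sleip {VERB}; 6:sleip {VERB}.
Rule 1 cannot be satisfied by any choice of tags from the lexicon.
So there is no consistent tagging.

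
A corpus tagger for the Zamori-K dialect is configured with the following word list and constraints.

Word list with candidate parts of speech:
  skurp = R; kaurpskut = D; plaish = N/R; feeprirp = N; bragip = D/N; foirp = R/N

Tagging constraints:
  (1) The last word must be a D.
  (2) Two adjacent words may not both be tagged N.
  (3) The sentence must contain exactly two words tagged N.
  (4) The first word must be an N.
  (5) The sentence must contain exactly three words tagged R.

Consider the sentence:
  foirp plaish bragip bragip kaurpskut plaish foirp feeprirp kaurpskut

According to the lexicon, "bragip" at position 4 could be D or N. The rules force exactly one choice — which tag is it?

D

Candidates per position — 1:foirp {R,N}; 2:plaish {N,R}; 3:bragip {D,N}; 4:bragip {D,N}; 5:kaurpskut {D}; 6:plaish {N,R}; 7:foirp {R,N}; 8:feeprirp {N}; 9:kaurpskut {D}.
At position 1, choosing R makes rule 4 impossible to satisfy; hence N.
At position 2, choosing N makes rule 2 impossible to satisfy; hence R.
At position 3, choosing N makes rule 3 impossible to satisfy; hence D.
At position 4, choosing N makes rule 3 impossible to satisfy; hence D.
At position 6, choosing N makes rule 3 impossible to satisfy; hence R.
At position 7, choosing N makes rule 2 impossible to satisfy; hence R.
That leaves exactly one tagging: N R D D D R R N D.
Checking: rule 1 ok; rule 2 ok; rule 3 ok; rule 4 ok; rule 5 ok.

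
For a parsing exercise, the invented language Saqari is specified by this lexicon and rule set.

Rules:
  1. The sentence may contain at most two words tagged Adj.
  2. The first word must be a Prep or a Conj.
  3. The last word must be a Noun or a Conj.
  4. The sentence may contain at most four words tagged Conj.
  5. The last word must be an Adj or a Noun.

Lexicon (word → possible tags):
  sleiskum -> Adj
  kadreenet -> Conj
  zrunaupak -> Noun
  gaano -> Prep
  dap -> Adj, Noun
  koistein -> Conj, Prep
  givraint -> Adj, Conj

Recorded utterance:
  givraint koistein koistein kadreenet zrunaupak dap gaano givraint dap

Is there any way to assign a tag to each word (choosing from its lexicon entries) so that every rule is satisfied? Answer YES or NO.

Candidates per position — 1:givraint {Adj,Conj}; 2:koistein {Conj,Prep}; 3:koistein {Conj,Prep}; 4:kadreenet {Conj}; 5:zrunaupak {Noun}; 6:dap {Adj,Noun}; 7:gaano {Prep}; 8:givraint {Adj,Conj}; 9:dap {Adj,Noun}.
One satisfying assignment: Conj Conj Conj Conj Noun Adj Prep Adj Noun.
Rule-by-rule: rule 1 ok; rule 2 ok; rule 3 ok; rule 4 ok; rule 5 ok.

YES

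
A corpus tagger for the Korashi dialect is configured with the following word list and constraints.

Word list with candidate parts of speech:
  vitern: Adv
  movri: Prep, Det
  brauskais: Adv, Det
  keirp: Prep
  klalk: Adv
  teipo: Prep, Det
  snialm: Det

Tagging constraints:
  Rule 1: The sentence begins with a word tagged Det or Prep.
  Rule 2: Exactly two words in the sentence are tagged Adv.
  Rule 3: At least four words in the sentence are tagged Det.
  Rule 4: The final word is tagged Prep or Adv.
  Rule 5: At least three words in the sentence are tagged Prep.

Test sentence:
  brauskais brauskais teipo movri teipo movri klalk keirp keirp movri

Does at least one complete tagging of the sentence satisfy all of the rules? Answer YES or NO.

YES

Candidates per position — 1:brauskais {Adv,Det}; 2:brauskais {Adv,Det}; 3:teipo {Prep,Det}; 4:movri {Prep,Det}; 5:teipo {Prep,Det}; 6:movri {Prep,Det}; 7:klalk {Adv}; 8:keirp {Prep}; 9:keirp {Prep}; 10:movri {Prep,Det}.
One satisfying assignment: Det Adv Det Prep Det Det Adv Prep Prep Prep.
Rule-by-rule: rule 1 satisfied; rule 2 satisfied; rule 3 satisfied; rule 4 satisfied; rule 5 satisfied.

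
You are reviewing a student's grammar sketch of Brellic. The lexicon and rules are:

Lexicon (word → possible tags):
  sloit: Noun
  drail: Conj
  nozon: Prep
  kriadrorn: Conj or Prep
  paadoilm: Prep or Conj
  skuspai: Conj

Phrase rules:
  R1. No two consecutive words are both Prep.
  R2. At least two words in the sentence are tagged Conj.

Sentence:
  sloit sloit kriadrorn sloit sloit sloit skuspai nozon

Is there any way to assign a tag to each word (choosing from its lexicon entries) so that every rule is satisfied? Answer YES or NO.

YES

Candidates per position — 1:sloit {Noun}; 2:sloit {Noun}; 3:kriadrorn {Conj,Prep}; 4:sloit {Noun}; 5:sloit {Noun}; 6:sloit {Noun}; 7:skuspai {Conj}; 8:nozon {Prep}.
One satisfying assignment: Noun Noun Conj Noun Noun Noun Conj Prep.
Rule-by-rule: rule 1 ok; rule 2 ok.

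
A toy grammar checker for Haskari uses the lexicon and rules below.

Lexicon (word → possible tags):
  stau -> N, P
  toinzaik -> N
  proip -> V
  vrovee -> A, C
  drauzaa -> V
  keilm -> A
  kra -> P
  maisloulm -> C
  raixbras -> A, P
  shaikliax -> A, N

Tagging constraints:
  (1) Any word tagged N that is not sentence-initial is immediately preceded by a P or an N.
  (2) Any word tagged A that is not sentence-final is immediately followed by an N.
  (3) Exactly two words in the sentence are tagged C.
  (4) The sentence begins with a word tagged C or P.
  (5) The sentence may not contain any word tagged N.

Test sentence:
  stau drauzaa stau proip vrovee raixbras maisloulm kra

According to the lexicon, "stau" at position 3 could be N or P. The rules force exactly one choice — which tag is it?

P

Candidates per position — 1:stau {N,P}; 2:drauzaa {V}; 3:stau {N,P}; 4:proip {V}; 5:vrovee {A,C}; 6:raixbras {A,P}; 7:maisloulm {C}; 8:kra {P}.
Position 1: N is ruled out by rule 4; that leaves P.
Position 3: N is ruled out by rule 1; that leaves P.
Position 5: A is ruled out by rule 2; that leaves C.
Position 6: A is ruled out by rule 2; that leaves P.
The unique satisfying tagging is: P V P V C P C P.
Check: rule 1 satisfied; rule 2 satisfied; rule 3 satisfied; rule 4 satisfied; rule 5 satisfied.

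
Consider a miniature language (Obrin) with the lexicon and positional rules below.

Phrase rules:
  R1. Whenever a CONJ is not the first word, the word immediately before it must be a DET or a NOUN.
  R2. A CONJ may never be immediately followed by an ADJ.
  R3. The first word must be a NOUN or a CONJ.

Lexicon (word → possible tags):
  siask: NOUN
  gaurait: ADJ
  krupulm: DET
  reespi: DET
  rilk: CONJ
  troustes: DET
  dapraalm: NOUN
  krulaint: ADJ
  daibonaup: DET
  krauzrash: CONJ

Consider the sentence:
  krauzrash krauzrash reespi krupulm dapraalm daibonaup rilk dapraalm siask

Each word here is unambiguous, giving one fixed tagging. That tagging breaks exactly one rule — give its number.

1

Fixed tagging: CONJ CONJ DET DET NOUN DET CONJ NOUN NOUN.
Rule check: R1 violated, R2 holds, R3 holds.
Only rule 1 fails.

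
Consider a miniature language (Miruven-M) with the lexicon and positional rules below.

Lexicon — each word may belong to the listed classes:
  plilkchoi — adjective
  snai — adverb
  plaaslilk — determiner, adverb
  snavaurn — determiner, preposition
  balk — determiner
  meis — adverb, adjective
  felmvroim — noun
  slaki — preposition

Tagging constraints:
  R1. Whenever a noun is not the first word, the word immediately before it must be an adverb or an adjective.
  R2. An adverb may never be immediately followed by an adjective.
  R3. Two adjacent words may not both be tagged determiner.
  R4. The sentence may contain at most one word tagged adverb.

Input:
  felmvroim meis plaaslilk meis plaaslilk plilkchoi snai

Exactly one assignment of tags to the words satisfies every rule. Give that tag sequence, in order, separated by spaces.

Candidates per position — 1:felmvroim {noun}; 2:meis {adverb,adjective}; 3:plaaslilk {determiner,adverb}; 4:meis {adverb,adjective}; 5:plaaslilk {determiner,adverb}; 6:plilkchoi {adjective}; 7:snai {adverb}.
Position 2: tagging it adverb would leave rule 4 unsatisfiable, so it must be adjective.
Position 3: tagging it adverb would leave rule 4 unsatisfiable, so it must be determiner.
Position 4: tagging it adverb would leave rule 4 unsatisfiable, so it must be adjective.
Position 5: tagging it adverb would leave rule 2 unsatisfiable, so it must be determiner.
So the tagging must be: noun adjective determiner adjective determiner adjective adverb.
Check: rule 1 satisfied; rule 2 satisfied; rule 3 satisfied; rule 4 satisfied.

noun adjective determiner adjective determiner adjective adverb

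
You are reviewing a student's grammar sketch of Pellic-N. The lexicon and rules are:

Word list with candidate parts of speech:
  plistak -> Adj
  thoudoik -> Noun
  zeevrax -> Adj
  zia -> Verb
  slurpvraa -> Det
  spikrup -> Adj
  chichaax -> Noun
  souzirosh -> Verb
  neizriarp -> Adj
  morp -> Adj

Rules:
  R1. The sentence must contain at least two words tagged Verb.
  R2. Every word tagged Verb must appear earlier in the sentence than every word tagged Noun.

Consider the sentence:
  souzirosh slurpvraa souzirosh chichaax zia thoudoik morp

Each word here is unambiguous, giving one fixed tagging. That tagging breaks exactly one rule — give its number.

Fixed tagging: Verb Det Verb Noun Verb Noun Adj.
Checking each rule: R1 ✓, R2 ✗.
Only rule 2 fails.

2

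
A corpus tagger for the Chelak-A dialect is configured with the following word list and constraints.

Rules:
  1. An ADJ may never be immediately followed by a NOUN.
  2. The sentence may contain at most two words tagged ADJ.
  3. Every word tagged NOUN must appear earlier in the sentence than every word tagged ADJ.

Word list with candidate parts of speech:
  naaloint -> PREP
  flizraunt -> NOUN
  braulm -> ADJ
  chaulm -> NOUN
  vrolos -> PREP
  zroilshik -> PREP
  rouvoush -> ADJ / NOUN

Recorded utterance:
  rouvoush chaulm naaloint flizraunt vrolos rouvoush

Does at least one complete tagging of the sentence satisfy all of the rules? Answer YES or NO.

Candidates per position — 1:rouvoush {ADJ,NOUN}; 2:chaulm {NOUN}; 3:naaloint {PREP}; 4:flizraunt {NOUN}; 5:vrolos {PREP}; 6:rouvoush {ADJ,NOUN}.
One satisfying assignment: NOUN NOUN PREP NOUN PREP NOUN.
Verifying each rule — rule 1 ✓; rule 2 ✓; rule 3 ✓.

YES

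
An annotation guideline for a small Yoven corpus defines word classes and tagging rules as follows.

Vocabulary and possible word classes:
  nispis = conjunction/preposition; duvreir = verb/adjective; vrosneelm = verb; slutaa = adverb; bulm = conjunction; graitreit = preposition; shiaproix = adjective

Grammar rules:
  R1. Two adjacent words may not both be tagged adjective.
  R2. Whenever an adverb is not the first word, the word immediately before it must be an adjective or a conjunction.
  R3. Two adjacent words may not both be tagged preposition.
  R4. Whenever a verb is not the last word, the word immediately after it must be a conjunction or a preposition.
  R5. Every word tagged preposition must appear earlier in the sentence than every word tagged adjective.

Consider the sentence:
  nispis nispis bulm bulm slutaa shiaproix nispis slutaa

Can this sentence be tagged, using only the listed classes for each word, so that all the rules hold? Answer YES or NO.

Candidates per position — 1:nispis {conjunction,preposition}; 2:nispis {conjunction,preposition}; 3:bulm {conjunction}; 4:bulm {conjunction}; 5:slutaa {adverb}; 6:shiaproix {adjective}; 7:nispis {conjunction,preposition}; 8:slutaa {adverb}.
One satisfying assignment: preposition conjunction conjunction conjunction adverb adjective conjunction adverb.
Check: rule 1 ✓; rule 2 ✓; rule 3 ✓; rule 4 ✓; rule 5 ✓.

YES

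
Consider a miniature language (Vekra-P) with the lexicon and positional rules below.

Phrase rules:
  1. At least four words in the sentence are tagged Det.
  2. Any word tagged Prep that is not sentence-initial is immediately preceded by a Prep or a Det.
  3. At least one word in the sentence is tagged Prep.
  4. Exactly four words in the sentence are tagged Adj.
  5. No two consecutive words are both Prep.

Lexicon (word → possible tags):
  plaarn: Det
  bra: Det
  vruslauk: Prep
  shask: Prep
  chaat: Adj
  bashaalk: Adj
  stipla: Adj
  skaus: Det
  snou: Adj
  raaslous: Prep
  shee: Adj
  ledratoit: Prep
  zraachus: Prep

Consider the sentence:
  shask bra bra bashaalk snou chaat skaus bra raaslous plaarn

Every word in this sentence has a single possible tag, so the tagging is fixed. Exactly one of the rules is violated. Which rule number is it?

4

Fixed tagging: Prep Det Det Adj Adj Adj Det Det Prep Det.
Rule check: R1 pass, R2 pass, R3 pass, R4 fail, R5 pass.
Only rule 4 fails.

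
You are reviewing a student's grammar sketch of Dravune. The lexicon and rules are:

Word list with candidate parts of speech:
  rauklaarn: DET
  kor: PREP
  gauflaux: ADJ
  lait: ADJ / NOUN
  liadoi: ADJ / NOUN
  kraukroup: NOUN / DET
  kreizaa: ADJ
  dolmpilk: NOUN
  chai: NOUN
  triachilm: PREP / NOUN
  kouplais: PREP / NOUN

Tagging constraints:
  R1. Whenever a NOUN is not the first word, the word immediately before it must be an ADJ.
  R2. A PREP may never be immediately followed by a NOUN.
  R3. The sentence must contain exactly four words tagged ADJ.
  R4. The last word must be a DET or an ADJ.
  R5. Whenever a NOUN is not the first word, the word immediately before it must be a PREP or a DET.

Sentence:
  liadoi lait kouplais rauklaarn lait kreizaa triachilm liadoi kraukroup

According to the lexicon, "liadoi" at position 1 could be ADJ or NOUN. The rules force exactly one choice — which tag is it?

NOUN

Candidates per position — 1:liadoi {ADJ,NOUN}; 2:lait {ADJ,NOUN}; 3:kouplais {PREP,NOUN}; 4:rauklaarn {DET}; 5:lait {ADJ,NOUN}; 6:kreizaa {ADJ}; 7:triachilm {PREP,NOUN}; 8:liadoi {ADJ,NOUN}; 9:kraukroup {NOUN,DET}.
At position 2, choosing NOUN makes rule 5 impossible to satisfy; hence ADJ.
At position 3, choosing NOUN makes rule 5 impossible to satisfy; hence PREP.
At position 5, choosing NOUN makes rule 1 impossible to satisfy; hence ADJ.
At position 7, choosing NOUN makes rule 5 impossible to satisfy; hence PREP.
At position 8, choosing NOUN makes rule 1 impossible to satisfy; hence ADJ.
At position 9, choosing NOUN makes rule 4 impossible to satisfy; hence DET.
At position 1, choosing ADJ makes rule 3 impossible to satisfy; hence NOUN.
So the tagging must be: NOUN ADJ PREP DET ADJ ADJ PREP ADJ DET.
Rule-by-rule: rule 1 ok; rule 2 ok; rule 3 ok; rule 4 ok; rule 5 ok.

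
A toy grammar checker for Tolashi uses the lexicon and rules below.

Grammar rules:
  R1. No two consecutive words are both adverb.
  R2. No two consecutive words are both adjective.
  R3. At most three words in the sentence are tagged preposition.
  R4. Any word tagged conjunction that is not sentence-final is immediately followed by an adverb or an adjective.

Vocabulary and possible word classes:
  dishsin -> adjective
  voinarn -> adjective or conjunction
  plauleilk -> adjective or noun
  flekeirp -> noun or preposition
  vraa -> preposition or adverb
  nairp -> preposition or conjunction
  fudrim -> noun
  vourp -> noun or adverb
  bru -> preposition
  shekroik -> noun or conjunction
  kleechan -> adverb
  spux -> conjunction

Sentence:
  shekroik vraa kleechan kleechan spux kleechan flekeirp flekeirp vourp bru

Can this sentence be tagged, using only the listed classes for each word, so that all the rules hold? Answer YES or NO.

Candidates per position — 1:shekroik {noun,conjunction}; 2:vraa {preposition,adverb}; 3:kleechan {adverb}; 4:kleechan {adverb}; 5:spux {conjunction}; 6:kleechan {adverb}; 7:flekeirp {noun,preposition}; 8:flekeirp {noun,preposition}; 9:vourp {noun,adverb}; 10:bru {preposition}.
Rule 1 cannot be satisfied by any choice of tags from the lexicon.
So there is no consistent tagging.

NO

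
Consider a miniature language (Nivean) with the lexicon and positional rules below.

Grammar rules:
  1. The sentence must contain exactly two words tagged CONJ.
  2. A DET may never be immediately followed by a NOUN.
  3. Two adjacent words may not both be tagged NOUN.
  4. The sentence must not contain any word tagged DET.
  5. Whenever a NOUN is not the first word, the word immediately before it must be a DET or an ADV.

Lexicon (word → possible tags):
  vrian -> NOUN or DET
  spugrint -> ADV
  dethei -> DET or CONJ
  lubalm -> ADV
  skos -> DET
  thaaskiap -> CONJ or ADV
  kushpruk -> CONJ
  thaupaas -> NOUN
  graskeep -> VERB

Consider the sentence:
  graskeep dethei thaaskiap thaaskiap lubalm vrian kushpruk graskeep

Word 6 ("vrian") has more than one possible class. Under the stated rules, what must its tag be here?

Candidates per position — 1:graskeep {VERB}; 2:dethei {DET,CONJ}; 3:thaaskiap {CONJ,ADV}; 4:thaaskiap {CONJ,ADV}; 5:lubalm {ADV}; 6:vrian {NOUN,DET}; 7:kushpruk {CONJ}; 8:graskeep {VERB}.
Position 2: tagging it DET would leave rule 4 unsatisfiable, so it must be CONJ.
Position 3: tagging it CONJ would leave rule 1 unsatisfiable, so it must be ADV.
Position 4: tagging it CONJ would leave rule 1 unsatisfiable, so it must be ADV.
Position 6: tagging it DET would leave rule 4 unsatisfiable, so it must be NOUN.
So the tagging must be: VERB CONJ ADV ADV ADV NOUN CONJ VERB.
Rule-by-rule: rule 1 satisfied; rule 2 satisfied; rule 3 satisfied; rule 4 satisfied; rule 5 satisfied.

NOUN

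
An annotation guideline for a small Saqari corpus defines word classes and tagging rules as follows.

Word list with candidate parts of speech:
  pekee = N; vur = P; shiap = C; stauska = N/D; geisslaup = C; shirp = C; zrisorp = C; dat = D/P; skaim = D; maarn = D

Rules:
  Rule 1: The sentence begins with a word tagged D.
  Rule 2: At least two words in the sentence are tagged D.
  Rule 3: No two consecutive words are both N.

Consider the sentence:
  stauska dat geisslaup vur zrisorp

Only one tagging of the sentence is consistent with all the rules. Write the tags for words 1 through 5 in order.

D D C P C

Candidates per position — 1:stauska {N,D}; 2:dat {D,P}; 3:geisslaup {C}; 4:vur {P}; 5:zrisorp {C}.
Position 1: tagging it N would leave rule 1 unsatisfiable, so it must be D.
Position 2: tagging it P would leave rule 2 unsatisfiable, so it must be D.
That leaves exactly one tagging: D D C P C.
Checking: rule 1 satisfied; rule 2 satisfied; rule 3 satisfied.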